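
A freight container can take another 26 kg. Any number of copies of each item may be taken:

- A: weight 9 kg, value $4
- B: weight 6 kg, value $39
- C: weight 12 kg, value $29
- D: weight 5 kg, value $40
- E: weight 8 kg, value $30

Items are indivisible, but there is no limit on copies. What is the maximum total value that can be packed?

$200

Best value-per-unit is D at 40/5, and filling with it alone uses weight 5×5=25. No mix of the others beats 5×40 = 200.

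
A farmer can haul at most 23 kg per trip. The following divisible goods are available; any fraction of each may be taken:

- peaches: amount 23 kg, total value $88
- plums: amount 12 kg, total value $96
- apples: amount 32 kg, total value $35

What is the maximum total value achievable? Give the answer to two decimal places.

Take in order of value per unit:
- plums (96/12 per unit): all 12 → value 96, running total 96.00
- peaches (88/23 per unit): 11 of 23 → value 11×88/23 = 42.0870, running total 138.09
Total 138.09.

138.09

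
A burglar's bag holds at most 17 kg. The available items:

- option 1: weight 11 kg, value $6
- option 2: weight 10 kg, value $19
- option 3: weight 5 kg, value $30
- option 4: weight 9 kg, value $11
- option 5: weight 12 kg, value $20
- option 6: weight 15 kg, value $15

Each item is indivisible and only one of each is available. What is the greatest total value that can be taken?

$50

Check high-value combinations within 17 kg:
- option 3+option 5: weight 5+12=17, value 30+20=50
- option 2+option 3: weight 10+5=15, value 19+30=49
- option 3+option 4: weight 5+9=14, value 30+11=41
- option 1+option 3: weight 11+5=16, value 6+30=36
Best: $50.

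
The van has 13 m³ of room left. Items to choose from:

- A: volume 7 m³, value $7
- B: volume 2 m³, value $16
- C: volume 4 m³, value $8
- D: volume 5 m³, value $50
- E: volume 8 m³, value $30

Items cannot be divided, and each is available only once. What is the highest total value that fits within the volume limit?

$80

This is a 0/1 knapsack; check combinations near the capacity.
- D+E: volume 5+8=13, value 50+30=80
- B+C+D: volume 2+4+5=11, value 16+8+50=74
- B+D: volume 2+5=7, value 16+50=66
- C+D: volume 4+5=9, value 8+50=58
Best: $80.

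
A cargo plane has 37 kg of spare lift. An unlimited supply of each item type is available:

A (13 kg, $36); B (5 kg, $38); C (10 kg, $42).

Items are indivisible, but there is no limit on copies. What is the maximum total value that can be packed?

$266

Best value-per-unit is B at 38/5, and filling with it alone uses weight 7×5=35. No mix of the others beats 7×38 = 266.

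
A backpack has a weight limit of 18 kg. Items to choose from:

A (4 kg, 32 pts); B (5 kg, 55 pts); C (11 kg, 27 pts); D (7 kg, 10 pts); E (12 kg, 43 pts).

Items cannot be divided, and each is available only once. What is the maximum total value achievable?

98 pts

Check high-value combinations within 18 kg:
- B+E: weight 5+12=17, value 55+43=98
- A+B+D: weight 4+5+7=16, value 32+55+10=97
- A+B: weight 4+5=9, value 32+55=87
- B+C: weight 5+11=16, value 55+27=82
- A+E: weight 4+12=16, value 32+43=75
Best: 98 pts.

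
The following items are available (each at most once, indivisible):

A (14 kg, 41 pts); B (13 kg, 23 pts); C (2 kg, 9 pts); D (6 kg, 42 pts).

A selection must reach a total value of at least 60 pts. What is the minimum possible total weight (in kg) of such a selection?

19

Subsets with value ≥ 60, sorted by total weight:
- B+D: weight 19, value 65
- A+D: weight 20, value 83
- B+C+D: weight 21, value 74
- A+C+D: weight 22, value 92
Minimum weight: 19 kg.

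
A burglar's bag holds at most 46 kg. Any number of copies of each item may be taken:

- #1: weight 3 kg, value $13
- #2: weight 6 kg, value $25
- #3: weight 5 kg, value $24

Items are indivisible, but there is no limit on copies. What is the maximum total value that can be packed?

Best value-per-unit is #3 at 24/5; filling with it alone gives 9×24 = 216.
Optimal mix: 2×#1 + 8×#3 → weight 46, value 218.

$218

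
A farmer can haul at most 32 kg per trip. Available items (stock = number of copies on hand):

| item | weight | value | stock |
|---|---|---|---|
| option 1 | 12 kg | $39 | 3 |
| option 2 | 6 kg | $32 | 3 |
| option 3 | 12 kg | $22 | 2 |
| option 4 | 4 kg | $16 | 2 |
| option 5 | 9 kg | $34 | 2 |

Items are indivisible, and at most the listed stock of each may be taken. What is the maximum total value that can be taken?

$146

Top feasible selections:
- 3×option 2 + 1×option 4 + 1×option 5: weight 31, value 146
- 1×option 1 + 3×option 2: weight 30, value 135
Best: $146.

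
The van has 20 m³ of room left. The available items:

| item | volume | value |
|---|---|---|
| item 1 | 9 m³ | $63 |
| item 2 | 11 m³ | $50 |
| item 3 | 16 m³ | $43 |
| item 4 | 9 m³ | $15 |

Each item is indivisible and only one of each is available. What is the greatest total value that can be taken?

Check high-value combinations within 20 m³:
- item 1+item 2: volume 9+11=20, value 63+50=113
- item 1+item 4: volume 9+9=18, value 63+15=78
- item 2+item 4: volume 11+9=20, value 50+15=65
Best: $113.

$113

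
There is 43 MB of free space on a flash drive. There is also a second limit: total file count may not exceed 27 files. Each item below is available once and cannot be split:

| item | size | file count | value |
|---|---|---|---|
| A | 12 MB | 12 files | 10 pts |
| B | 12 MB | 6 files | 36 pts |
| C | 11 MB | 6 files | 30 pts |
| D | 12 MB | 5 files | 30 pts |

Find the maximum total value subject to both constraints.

Feasible sets respecting both limits:
- B+C+D: size 35, file count 17, value 96
- A+B+C: size 35, file count 24, value 76
- A+B+D: size 36, file count 23, value 76
Best: 96 pts.

96 pts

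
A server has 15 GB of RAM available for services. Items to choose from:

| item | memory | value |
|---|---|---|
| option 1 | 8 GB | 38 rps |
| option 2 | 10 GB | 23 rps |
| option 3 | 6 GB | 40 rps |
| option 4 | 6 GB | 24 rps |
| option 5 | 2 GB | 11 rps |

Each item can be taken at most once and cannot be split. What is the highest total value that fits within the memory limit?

This is a 0/1 knapsack; check combinations near the capacity.
- option 1+option 3: memory 8+6=14, value 38+40=78
- option 3+option 4+option 5: memory 6+6+2=14, value 40+24+11=75
- option 3+option 4: memory 6+6=12, value 40+24=64
- option 1+option 4: memory 8+6=14, value 38+24=62
- option 3+option 5: memory 6+2=8, value 40+11=51
Best: 78 rps.

78 rps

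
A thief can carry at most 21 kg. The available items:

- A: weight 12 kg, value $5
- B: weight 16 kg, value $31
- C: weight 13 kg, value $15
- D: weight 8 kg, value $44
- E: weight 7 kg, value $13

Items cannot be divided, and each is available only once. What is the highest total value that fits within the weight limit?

Check high-value combinations within 21 kg:
- C+D: weight 13+8=21, value 15+44=59
- D+E: weight 8+7=15, value 44+13=57
- A+D: weight 12+8=20, value 5+44=49
Best: $59.

$59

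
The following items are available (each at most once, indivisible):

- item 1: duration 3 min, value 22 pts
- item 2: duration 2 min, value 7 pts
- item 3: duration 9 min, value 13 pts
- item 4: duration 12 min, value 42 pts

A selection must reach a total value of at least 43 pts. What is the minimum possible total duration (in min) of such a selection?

14

Subsets with value ≥ 43, sorted by total duration:
- item 2+item 4: duration 14, value 49
- item 1+item 4: duration 15, value 64
- item 1+item 2+item 4: duration 17, value 71
Minimum duration: 14 min.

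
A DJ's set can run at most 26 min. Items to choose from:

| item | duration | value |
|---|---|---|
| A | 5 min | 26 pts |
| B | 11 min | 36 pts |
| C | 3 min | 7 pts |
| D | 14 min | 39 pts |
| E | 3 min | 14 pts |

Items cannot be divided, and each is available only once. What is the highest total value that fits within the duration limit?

This is a 0/1 knapsack; check combinations near the capacity.
- A+C+D+E: duration 5+3+14+3=25, value 26+7+39+14=86
- A+B+C+E: duration 5+11+3+3=22, value 26+36+7+14=83
- A+D+E: duration 5+14+3=22, value 26+39+14=79
Best: 86 pts.

86 pts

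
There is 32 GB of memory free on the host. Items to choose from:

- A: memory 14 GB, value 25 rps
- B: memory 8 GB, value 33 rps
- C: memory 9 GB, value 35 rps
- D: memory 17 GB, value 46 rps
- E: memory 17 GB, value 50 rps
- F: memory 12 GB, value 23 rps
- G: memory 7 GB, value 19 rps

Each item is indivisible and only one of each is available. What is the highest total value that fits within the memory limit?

102 rps

Check high-value combinations within 32 GB:
- B+E+G: memory 8+17+7=32, value 33+50+19=102
- B+D+G: memory 8+17+7=32, value 33+46+19=98
- A+B+C: memory 14+8+9=31, value 25+33+35=93
Best: 102 rps.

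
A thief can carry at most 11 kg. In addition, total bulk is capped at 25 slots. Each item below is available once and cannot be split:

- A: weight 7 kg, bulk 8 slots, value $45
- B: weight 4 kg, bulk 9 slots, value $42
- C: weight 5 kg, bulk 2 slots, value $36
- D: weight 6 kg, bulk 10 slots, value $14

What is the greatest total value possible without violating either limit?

$87

Feasible sets respecting both limits:
- A+B: weight 11, bulk 17, value 87
- B+C: weight 9, bulk 11, value 78
- B+D: weight 10, bulk 19, value 56
Best: $87.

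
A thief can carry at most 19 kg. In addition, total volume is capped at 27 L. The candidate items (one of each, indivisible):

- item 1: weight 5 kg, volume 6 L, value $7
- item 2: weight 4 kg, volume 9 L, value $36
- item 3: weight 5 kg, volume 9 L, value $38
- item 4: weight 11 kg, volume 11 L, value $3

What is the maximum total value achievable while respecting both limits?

$81

Feasible sets respecting both limits:
- item 1+item 2+item 3: weight 14, volume 24, value 81
- item 2+item 3: weight 9, volume 18, value 74
- item 1+item 3: weight 10, volume 15, value 45
Best: $81.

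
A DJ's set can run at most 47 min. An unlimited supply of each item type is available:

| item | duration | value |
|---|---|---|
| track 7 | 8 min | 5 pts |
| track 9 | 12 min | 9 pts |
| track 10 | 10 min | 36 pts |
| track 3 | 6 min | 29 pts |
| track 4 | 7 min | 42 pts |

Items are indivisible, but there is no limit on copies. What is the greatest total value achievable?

Best value-per-unit is track 4 at 42/7; filling with it alone gives 6×42 = 252.
Optimal mix: 2×track 3 + 5×track 4 → duration 47, value 268.

268 pts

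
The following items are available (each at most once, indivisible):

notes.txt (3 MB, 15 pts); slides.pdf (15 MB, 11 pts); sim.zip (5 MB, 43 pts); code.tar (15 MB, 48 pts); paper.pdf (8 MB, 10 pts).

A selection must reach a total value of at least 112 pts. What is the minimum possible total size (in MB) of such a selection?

31

Subsets with value ≥ 112, sorted by total size:
- notes.txt+sim.zip+code.tar+paper.pdf: size 31, value 116
- notes.txt+slides.pdf+sim.zip+code.tar: size 38, value 117
- slides.pdf+sim.zip+code.tar+paper.pdf: size 43, value 112
- notes.txt+slides.pdf+sim.zip+code.tar+paper.pdf: size 46, value 127
Minimum size: 31 MB.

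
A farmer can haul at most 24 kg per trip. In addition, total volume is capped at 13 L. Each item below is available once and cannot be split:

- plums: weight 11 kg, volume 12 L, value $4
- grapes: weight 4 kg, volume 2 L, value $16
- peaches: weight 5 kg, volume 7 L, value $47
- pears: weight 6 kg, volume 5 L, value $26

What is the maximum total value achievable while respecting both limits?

Feasible sets respecting both limits:
- peaches+pears: weight 11, volume 12, value 73
- grapes+peaches: weight 9, volume 9, value 63
- peaches: weight 5, volume 7, value 47
Best: $73.

$73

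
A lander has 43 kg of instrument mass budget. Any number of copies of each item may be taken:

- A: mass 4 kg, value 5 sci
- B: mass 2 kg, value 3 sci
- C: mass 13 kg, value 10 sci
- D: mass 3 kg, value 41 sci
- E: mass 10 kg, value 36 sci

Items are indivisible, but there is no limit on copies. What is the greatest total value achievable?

Best value-per-unit is D at 41/3, and filling with it alone uses mass 14×3=42. No mix of the others beats 14×41 = 574.

574 sci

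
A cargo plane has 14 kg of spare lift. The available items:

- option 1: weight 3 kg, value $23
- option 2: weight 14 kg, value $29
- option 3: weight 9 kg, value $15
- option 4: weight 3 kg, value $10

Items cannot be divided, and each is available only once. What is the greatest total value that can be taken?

$38

Check high-value combinations within 14 kg:
- option 1+option 3: weight 3+9=12, value 23+15=38
- option 1+option 4: weight 3+3=6, value 23+10=33
- option 2: weight 14, value 29
- option 3+option 4: weight 9+3=12, value 15+10=25
- option 1: weight 3, value 23
Best: $38.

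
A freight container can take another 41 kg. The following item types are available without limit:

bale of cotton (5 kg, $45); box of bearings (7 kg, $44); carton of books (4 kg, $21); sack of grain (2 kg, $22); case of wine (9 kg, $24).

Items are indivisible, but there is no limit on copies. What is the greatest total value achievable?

Best value-per-unit is sack of grain at 22/2; filling with it alone gives 20×22 = 440.
Optimal mix: 1×bale of cotton + 18×sack of grain → weight 41, value 441.

$441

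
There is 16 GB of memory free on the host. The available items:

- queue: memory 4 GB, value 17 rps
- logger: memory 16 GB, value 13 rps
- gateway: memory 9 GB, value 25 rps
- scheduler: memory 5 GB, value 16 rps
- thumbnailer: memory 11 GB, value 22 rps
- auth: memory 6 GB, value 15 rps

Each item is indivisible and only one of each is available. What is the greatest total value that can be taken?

48 rps

Check high-value combinations within 16 GB:
- queue+scheduler+auth: memory 4+5+6=15, value 17+16+15=48
- queue+gateway: memory 4+9=13, value 17+25=42
- gateway+scheduler: memory 9+5=14, value 25+16=41
- gateway+auth: memory 9+6=15, value 25+15=40
Best: 48 rps.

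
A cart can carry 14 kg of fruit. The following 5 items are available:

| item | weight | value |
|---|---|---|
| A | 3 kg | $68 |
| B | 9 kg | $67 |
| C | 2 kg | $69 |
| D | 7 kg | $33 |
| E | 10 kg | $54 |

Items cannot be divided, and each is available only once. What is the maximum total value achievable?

This is a 0/1 knapsack; check combinations near the capacity.
- A+B+C: weight 3+9+2=14, value 68+67+69=204
- A+C+D: weight 3+2+7=12, value 68+69+33=170
- A+C: weight 3+2=5, value 68+69=137
- B+C: weight 9+2=11, value 67+69=136
- A+B: weight 3+9=12, value 68+67=135
Best: $204.

$204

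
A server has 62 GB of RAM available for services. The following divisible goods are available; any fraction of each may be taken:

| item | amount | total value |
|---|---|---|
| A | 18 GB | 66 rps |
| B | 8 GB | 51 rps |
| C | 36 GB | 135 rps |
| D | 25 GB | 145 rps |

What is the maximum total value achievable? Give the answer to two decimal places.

Take in order of value per unit:
- B (51/8 per unit): all 8 → value 51, running total 51.00
- D (145/25 per unit): all 25 → value 145, running total 196.00
- C (135/36 per unit): 29 of 36 → value 29×135/36 = 108.7500, running total 304.75
Total 304.75.

304.75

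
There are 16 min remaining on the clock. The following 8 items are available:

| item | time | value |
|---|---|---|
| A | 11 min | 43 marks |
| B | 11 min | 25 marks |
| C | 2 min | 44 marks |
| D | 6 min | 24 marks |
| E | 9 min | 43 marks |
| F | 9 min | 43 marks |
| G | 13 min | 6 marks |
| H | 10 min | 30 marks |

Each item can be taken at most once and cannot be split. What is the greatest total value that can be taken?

87 marks

Check high-value combinations within 16 min:
- C+E: time 2+9=11, value 44+43=87
- C+F: time 2+9=11, value 44+43=87
- A+C: time 11+2=13, value 43+44=87
Best: 87 marks.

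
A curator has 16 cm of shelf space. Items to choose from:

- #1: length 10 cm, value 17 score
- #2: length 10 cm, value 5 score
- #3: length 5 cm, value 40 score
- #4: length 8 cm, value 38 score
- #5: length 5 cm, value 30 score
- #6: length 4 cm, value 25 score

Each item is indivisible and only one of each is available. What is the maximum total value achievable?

95 score

This is a 0/1 knapsack; check combinations near the capacity.
- #3+#5+#6: length 5+5+4=14, value 40+30+25=95
- #3+#4: length 5+8=13, value 40+38=78
- #3+#5: length 5+5=10, value 40+30=70
Best: 95 score.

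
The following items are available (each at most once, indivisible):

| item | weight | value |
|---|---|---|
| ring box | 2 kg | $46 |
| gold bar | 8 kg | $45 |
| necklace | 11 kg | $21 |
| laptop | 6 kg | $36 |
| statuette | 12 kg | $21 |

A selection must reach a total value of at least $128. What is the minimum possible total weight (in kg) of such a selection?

Subsets with value ≥ 128, sorted by total weight:
- ring box+gold bar+necklace+laptop: weight 27, value 148
- ring box+gold bar+laptop+statuette: weight 28, value 148
- ring box+gold bar+necklace+statuette: weight 33, value 133
Minimum weight: 27 kg.

27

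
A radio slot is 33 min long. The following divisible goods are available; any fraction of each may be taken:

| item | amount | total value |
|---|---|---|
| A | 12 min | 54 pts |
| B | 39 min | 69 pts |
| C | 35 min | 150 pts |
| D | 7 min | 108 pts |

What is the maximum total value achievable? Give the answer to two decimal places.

222.00

Take in order of value per unit:
- D (108/7 per unit): all 7 → value 108, running total 108.00
- A (54/12 per unit): all 12 → value 54, running total 162.00
- C (150/35 per unit): 14 of 35 → value 14×150/35 = 60.0000, running total 222.00
Total 222.00.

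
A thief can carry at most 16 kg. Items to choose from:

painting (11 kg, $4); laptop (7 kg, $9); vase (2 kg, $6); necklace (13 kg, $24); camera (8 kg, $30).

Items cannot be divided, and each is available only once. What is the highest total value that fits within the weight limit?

$39

This is a 0/1 knapsack; check combinations near the capacity.
- laptop+camera: weight 7+8=15, value 9+30=39
- vase+camera: weight 2+8=10, value 6+30=36
- camera: weight 8, value 30
- vase+necklace: weight 2+13=15, value 6+24=30
Best: $39.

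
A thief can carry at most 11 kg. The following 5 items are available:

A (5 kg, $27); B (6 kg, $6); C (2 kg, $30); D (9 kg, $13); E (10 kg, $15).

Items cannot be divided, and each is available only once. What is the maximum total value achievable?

Check high-value combinations within 11 kg:
- A+C: weight 5+2=7, value 27+30=57
- C+D: weight 2+9=11, value 30+13=43
- B+C: weight 6+2=8, value 6+30=36
- A+B: weight 5+6=11, value 27+6=33
Best: $57.

$57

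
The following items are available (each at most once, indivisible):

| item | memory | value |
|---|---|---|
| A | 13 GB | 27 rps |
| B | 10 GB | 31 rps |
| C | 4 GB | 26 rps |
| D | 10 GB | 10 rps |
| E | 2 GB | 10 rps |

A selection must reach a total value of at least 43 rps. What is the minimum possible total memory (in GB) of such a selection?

Subsets with value ≥ 43, sorted by total memory:
- B+C: memory 14, value 57
- B+C+E: memory 16, value 67
- C+D+E: memory 16, value 46
Minimum memory: 14 GB.

14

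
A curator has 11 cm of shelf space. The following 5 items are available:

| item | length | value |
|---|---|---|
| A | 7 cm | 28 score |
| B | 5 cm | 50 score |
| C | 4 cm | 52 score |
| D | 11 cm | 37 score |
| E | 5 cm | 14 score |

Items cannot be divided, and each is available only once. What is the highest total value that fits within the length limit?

102 score

Check high-value combinations within 11 cm:
- B+C: length 5+4=9, value 50+52=102
- A+C: length 7+4=11, value 28+52=80
- C+E: length 4+5=9, value 52+14=66
- B+E: length 5+5=10, value 50+14=64
- C: length 4, value 52
Best: 102 score.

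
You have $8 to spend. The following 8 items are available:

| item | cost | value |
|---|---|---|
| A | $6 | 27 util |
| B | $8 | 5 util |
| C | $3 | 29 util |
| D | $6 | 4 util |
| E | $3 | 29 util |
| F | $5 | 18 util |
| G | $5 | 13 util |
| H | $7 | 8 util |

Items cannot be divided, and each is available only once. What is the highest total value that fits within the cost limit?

58 util

Check high-value combinations within $8:
- C+E: cost 3+3=6, value 29+29=58
- C+F: cost 3+5=8, value 29+18=47
- E+F: cost 3+5=8, value 29+18=47
Best: 58 util.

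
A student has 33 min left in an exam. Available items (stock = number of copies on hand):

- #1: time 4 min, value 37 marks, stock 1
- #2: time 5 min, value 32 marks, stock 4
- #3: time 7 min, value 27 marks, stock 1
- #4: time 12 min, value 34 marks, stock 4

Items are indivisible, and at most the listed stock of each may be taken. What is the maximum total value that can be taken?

192 marks

Best selections within time 33 and stock limits:
- 1×#1 + 4×#2 + 1×#3: time 31, value 192
- 1×#1 + 3×#2 + 1×#4: time 31, value 167
- 1×#1 + 4×#2: time 24, value 165
- 4×#2 + 1×#4: time 32, value 162
Best: 192 marks.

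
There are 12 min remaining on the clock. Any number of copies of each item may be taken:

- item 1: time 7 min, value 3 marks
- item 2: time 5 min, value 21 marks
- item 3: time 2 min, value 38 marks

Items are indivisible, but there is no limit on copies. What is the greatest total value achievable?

228 marks

Best value-per-unit is item 3 at 38/2, and filling with it alone uses time 6×2=12. No mix of the others beats 6×38 = 228.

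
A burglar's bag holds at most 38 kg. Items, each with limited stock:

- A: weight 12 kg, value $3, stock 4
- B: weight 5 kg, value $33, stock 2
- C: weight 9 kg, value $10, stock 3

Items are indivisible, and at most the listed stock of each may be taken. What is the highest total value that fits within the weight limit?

$96

Top feasible selections:
- 2×B + 3×C: weight 37, value 96
- 2×B + 2×C: weight 28, value 86
- 1×A + 2×B + 1×C: weight 31, value 79
- 2×B + 1×C: weight 19, value 76
Best: $96.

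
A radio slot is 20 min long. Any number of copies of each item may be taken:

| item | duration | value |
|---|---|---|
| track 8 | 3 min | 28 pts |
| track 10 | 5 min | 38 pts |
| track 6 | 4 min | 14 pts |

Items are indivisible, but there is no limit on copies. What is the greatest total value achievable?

Best value-per-unit is track 8 at 28/3; filling with it alone gives 6×28 = 168.
Optimal mix: 5×track 8 + 1×track 10 → duration 20, value 178.

178 pts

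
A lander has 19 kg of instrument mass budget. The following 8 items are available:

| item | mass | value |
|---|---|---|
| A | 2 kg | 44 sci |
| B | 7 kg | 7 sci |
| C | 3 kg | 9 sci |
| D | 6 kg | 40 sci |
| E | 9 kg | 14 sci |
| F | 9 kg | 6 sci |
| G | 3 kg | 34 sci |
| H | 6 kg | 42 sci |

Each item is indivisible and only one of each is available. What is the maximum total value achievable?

160 sci

This is a 0/1 knapsack; check combinations near the capacity.
- A+D+G+H: mass 2+6+3+6=17, value 44+40+34+42=160
- A+C+D+H: mass 2+3+6+6=17, value 44+9+40+42=135
- A+C+G+H: mass 2+3+3+6=14, value 44+9+34+42=129
- A+C+D+G: mass 2+3+6+3=14, value 44+9+40+34=127
- A+B+G+H: mass 2+7+3+6=18, value 44+7+34+42=127
Best: 160 sci.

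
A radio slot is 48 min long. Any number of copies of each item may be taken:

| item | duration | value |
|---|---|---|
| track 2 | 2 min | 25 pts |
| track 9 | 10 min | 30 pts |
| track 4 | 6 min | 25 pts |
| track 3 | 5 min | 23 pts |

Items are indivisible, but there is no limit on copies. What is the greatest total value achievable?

600 pts

Best value-per-unit is track 2 at 25/2, and filling with it alone uses duration 24×2=48. No mix of the others beats 24×25 = 600.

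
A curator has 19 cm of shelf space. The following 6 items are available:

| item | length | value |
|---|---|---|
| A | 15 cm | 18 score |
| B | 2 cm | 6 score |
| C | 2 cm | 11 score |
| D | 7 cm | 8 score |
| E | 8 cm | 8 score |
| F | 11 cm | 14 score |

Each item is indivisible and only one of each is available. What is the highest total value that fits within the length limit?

35 score

Check high-value combinations within 19 cm:
- A+B+C: length 15+2+2=19, value 18+6+11=35
- B+C+D+E: length 2+2+7+8=19, value 6+11+8+8=33
- B+C+F: length 2+2+11=15, value 6+11+14=31
Best: 35 score.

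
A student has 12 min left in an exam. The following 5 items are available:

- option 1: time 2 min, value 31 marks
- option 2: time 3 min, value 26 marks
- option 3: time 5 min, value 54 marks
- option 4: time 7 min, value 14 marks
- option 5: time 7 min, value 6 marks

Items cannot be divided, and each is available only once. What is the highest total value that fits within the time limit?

Check high-value combinations within 12 min:
- option 1+option 2+option 3: time 2+3+5=10, value 31+26+54=111
- option 1+option 3: time 2+5=7, value 31+54=85
- option 2+option 3: time 3+5=8, value 26+54=80
Best: 111 marks.

111 marks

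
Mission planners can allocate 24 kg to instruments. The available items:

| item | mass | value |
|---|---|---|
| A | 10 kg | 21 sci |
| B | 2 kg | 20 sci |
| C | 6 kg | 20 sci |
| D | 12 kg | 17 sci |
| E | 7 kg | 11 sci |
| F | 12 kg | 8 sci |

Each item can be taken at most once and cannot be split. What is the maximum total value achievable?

Check high-value combinations within 24 kg:
- A+B+C: mass 10+2+6=18, value 21+20+20=61
- A+B+D: mass 10+2+12=24, value 21+20+17=58
- B+C+D: mass 2+6+12=20, value 20+20+17=57
- A+B+E: mass 10+2+7=19, value 21+20+11=52
- A+C+E: mass 10+6+7=23, value 21+20+11=52
Best: 61 sci.

61 sci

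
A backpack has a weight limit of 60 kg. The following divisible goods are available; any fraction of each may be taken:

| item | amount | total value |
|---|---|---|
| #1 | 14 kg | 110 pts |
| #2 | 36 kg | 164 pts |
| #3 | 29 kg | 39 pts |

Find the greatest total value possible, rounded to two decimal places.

Take in order of value per unit:
- #1 (110/14 per unit): all 14 → value 110, running total 110.00
- #2 (164/36 per unit): all 36 → value 164, running total 274.00
- #3 (39/29 per unit): 10 of 29 → value 10×39/29 = 13.4483, running total 287.45
Total 287.45.

287.45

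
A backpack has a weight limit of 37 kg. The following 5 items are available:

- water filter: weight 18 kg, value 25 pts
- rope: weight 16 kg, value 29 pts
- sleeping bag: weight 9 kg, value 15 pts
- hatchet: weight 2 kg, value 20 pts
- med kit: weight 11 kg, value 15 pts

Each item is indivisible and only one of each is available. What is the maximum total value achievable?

Check high-value combinations within 37 kg:
- water filter+rope+hatchet: weight 18+16+2=36, value 25+29+20=74
- rope+sleeping bag+hatchet: weight 16+9+2=27, value 29+15+20=64
- rope+hatchet+med kit: weight 16+2+11=29, value 29+20+15=64
- water filter+sleeping bag+hatchet: weight 18+9+2=29, value 25+15+20=60
Best: 74 pts.

74 pts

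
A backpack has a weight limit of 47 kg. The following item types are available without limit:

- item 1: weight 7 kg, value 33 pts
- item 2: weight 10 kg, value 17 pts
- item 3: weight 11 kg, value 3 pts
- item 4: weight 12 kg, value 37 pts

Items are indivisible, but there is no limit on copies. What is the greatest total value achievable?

Best value-per-unit is item 1 at 33/7; filling with it alone gives 6×33 = 198.
Optimal mix: 5×item 1 + 1×item 4 → weight 47, value 202.

202 pts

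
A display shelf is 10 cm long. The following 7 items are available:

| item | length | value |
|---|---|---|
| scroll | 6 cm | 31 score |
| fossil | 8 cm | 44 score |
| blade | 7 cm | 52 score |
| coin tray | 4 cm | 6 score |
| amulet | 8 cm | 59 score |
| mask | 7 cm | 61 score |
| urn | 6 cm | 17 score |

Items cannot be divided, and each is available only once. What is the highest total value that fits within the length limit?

This is a 0/1 knapsack; check combinations near the capacity.
- mask: length 7, value 61
- amulet: length 8, value 59
- blade: length 7, value 52
Best: 61 score.

61 score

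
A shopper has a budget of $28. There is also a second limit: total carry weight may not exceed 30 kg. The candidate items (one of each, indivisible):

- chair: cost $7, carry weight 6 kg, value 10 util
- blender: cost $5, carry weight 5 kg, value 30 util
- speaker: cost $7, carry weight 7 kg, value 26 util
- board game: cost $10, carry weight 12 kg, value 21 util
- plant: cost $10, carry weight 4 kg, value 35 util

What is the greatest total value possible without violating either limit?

Feasible sets respecting both limits:
- blender+speaker+plant: cost 22, carry weight 16, value 91
- blender+board game+plant: cost 25, carry weight 21, value 86
- speaker+board game+plant: cost 27, carry weight 23, value 82
- blender+speaker+board game: cost 22, carry weight 24, value 77
Best: 91 util.

91 util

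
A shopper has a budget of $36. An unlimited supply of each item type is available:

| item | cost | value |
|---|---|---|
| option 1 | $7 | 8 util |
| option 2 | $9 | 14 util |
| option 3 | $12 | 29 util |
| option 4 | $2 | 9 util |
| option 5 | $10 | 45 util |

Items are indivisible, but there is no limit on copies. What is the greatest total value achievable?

162 util

Best value-per-unit is option 4 at 9/2, and filling with it alone uses cost 18×2=36. No mix of the others beats 18×9 = 162.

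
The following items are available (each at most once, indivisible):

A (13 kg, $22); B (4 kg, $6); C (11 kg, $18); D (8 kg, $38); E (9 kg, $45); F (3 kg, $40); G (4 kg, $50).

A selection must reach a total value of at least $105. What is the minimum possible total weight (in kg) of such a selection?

Subsets with value ≥ 105, sorted by total weight:
- D+F+G: weight 15, value 128
- E+F+G: weight 16, value 135
- C+F+G: weight 18, value 108
Minimum weight: 15 kg.

15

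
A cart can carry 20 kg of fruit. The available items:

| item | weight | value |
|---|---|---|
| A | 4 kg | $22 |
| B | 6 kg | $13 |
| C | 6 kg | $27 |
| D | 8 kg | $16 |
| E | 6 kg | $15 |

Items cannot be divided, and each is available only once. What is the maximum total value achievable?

$65

Check high-value combinations within 20 kg:
- A+C+D: weight 4+6+8=18, value 22+27+16=65
- A+C+E: weight 4+6+6=16, value 22+27+15=64
- A+B+C: weight 4+6+6=16, value 22+13+27=62
- C+D+E: weight 6+8+6=20, value 27+16+15=58
- B+C+D: weight 6+6+8=20, value 13+27+16=56
Best: $65.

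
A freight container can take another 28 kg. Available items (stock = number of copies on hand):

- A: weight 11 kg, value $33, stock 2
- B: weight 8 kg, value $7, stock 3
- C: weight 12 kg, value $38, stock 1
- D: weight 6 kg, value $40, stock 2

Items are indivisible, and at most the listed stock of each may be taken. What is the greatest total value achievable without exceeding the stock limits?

Best selections within weight 28 and stock limits:
- 1×C + 2×D: weight 24, value 118
- 1×A + 2×D: weight 23, value 113
- 2×A + 1×D: weight 28, value 106
Best: $118.

$118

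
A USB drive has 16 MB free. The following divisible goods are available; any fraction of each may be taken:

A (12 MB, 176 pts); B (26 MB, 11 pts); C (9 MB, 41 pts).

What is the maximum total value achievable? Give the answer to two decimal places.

Take in order of value per unit:
- A (176/12 per unit): all 12 → value 176, running total 176.00
- C (41/9 per unit): 4 of 9 → value 4×41/9 = 18.2222, running total 194.22
Total 194.22.

194.22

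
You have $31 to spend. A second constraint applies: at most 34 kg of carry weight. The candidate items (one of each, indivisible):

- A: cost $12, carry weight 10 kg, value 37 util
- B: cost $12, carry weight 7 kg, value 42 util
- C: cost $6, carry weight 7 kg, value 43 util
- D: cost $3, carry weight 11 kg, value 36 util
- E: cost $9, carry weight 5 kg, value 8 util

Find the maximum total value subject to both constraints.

Feasible sets respecting both limits:
- B+C+D+E: cost 30, carry weight 30, value 129
- A+C+D+E: cost 30, carry weight 33, value 124
- A+B+C: cost 30, carry weight 24, value 122
- B+C+D: cost 21, carry weight 25, value 121
Best: 129 util.

129 util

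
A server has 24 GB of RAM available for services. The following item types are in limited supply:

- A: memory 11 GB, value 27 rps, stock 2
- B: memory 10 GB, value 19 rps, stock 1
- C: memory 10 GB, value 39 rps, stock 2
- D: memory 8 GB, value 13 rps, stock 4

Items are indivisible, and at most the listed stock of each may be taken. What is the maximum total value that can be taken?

Top feasible selections:
- 2×C: memory 20, value 78
- 1×A + 1×C: memory 21, value 66
- 1×B + 1×C: memory 20, value 58
- 2×A: memory 22, value 54
Best: 78 rps.

78 rps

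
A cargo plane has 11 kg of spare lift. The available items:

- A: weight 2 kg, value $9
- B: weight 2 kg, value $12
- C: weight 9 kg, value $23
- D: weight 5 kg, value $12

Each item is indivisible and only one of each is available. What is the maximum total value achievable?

Check high-value combinations within 11 kg:
- B+C: weight 2+9=11, value 12+23=35
- A+B+D: weight 2+2+5=9, value 9+12+12=33
- A+C: weight 2+9=11, value 9+23=32
- B+D: weight 2+5=7, value 12+12=24
- C: weight 9, value 23
Best: $35.

$35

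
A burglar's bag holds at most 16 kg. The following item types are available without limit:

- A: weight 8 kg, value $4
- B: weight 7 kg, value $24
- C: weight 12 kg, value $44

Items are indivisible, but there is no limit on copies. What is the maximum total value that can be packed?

$48

Best value-per-unit is C at 44/12; filling with it alone gives 1×44 = 44.
Optimal mix: 2×B → weight 14, value 48.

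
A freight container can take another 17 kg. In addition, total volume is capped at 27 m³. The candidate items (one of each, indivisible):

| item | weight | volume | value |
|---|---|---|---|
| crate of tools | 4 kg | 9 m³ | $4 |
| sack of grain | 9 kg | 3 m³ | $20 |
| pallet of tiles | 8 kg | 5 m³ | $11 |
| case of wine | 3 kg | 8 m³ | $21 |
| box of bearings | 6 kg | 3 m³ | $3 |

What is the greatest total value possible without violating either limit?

Feasible sets respecting both limits:
- crate of tools+sack of grain+case of wine: weight 16, volume 20, value 45
- sack of grain+case of wine: weight 12, volume 11, value 41
- crate of tools+pallet of tiles+case of wine: weight 15, volume 22, value 36
Best: $45.

$45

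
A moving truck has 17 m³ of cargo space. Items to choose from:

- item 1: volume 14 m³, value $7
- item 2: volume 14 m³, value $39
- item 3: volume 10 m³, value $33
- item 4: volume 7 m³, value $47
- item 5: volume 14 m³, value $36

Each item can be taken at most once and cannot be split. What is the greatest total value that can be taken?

$80

Check high-value combinations within 17 m³:
- item 3+item 4: volume 10+7=17, value 33+47=80
- item 4: volume 7, value 47
- item 2: volume 14, value 39
- item 5: volume 14, value 36
Best: $80.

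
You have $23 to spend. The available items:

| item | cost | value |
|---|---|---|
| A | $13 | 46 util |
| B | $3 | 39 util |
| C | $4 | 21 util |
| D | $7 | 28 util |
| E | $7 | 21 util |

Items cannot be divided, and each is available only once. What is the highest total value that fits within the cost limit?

This is a 0/1 knapsack; check combinations near the capacity.
- A+B+D: cost 13+3+7=23, value 46+39+28=113
- B+C+D+E: cost 3+4+7+7=21, value 39+21+28+21=109
- A+B+C: cost 13+3+4=20, value 46+39+21=106
- A+B+E: cost 13+3+7=23, value 46+39+21=106
Best: 113 util.

113 util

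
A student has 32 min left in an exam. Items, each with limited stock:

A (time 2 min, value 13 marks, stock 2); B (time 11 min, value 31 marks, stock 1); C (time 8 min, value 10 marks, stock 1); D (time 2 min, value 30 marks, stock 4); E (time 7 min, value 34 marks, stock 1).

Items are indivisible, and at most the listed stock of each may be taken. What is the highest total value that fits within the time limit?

Best selections within time 32 and stock limits:
- 2×A + 1×B + 4×D + 1×E: time 30, value 211
- 1×A + 1×B + 4×D + 1×E: time 28, value 198
- 2×A + 1×C + 4×D + 1×E: time 27, value 190
Best: 211 marks.

211 marks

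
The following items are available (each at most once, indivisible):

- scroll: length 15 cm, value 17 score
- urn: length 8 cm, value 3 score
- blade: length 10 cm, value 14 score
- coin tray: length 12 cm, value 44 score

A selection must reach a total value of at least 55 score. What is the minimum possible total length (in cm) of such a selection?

22

Subsets with value ≥ 55, sorted by total length:
- blade+coin tray: length 22, value 58
- scroll+coin tray: length 27, value 61
- urn+blade+coin tray: length 30, value 61
Minimum length: 22 cm.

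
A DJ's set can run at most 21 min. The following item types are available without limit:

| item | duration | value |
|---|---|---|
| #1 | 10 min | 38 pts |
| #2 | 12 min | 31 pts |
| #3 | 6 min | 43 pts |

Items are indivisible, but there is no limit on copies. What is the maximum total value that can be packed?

129 pts

Best value-per-unit is #3 at 43/6, and filling with it alone uses duration 3×6=18. No mix of the others beats 3×43 = 129.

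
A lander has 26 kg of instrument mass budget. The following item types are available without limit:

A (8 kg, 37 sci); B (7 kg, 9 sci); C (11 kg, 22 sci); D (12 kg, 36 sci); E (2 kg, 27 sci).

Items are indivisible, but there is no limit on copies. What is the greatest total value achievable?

351 sci

Best value-per-unit is E at 27/2, and filling with it alone uses mass 13×2=26. No mix of the others beats 13×27 = 351.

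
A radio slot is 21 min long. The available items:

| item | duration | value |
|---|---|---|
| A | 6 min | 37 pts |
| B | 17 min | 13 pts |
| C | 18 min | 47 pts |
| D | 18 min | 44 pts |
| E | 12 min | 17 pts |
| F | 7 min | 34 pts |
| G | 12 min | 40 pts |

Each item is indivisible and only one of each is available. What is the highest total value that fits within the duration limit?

Check high-value combinations within 21 min:
- A+G: duration 6+12=18, value 37+40=77
- F+G: duration 7+12=19, value 34+40=74
- A+F: duration 6+7=13, value 37+34=71
Best: 77 pts.

77 pts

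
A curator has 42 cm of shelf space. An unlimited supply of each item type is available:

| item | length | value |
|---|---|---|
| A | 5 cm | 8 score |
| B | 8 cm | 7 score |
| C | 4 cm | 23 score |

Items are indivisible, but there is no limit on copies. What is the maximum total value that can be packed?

Best value-per-unit is C at 23/4, and filling with it alone uses length 10×4=40. No mix of the others beats 10×23 = 230.

230 score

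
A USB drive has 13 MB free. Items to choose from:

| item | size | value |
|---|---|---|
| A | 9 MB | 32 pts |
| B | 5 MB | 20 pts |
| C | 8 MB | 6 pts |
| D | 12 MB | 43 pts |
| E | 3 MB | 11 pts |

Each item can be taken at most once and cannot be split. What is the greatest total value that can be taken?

43 pts

Check high-value combinations within 13 MB:
- D: size 12, value 43
- A+E: size 9+3=12, value 32+11=43
- A: size 9, value 32
Best: 43 pts.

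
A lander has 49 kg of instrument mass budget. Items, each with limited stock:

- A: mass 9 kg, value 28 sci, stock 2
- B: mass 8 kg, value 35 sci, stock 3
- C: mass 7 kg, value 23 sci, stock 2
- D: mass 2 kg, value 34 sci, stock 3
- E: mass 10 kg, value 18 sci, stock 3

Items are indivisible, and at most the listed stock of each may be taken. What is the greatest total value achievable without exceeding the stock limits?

263 sci

Top feasible selections:
- 2×A + 3×B + 3×D: mass 48, value 263
- 1×A + 3×B + 1×C + 3×D: mass 46, value 258
- 3×B + 2×C + 3×D: mass 44, value 253
Best: 263 sci.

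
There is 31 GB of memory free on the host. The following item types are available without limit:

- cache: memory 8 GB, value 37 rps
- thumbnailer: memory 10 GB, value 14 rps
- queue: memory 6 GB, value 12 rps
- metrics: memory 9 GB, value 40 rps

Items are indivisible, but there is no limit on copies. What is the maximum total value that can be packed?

Best value-per-unit is cache at 37/8; filling with it alone gives 3×37 = 111.
Optimal mix: 2×cache + 1×queue + 1×metrics → memory 31, value 126.

126 rps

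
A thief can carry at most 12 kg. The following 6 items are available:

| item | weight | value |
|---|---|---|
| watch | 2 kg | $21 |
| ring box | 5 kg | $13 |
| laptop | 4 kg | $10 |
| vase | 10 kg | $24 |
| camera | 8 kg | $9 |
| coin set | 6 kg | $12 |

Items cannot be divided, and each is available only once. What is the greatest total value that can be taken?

This is a 0/1 knapsack; check combinations near the capacity.
- watch+vase: weight 2+10=12, value 21+24=45
- watch+ring box+laptop: weight 2+5+4=11, value 21+13+10=44
- watch+laptop+coin set: weight 2+4+6=12, value 21+10+12=43
Best: $45.

$45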